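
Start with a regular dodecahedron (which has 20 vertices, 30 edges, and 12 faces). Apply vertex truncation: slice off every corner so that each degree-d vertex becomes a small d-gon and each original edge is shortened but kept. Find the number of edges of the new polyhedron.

90

Truncation replaces each original edge-end by a new vertex, so V′ = 2E = 60.
Each original edge survives, and each old vertex of degree d contributes d new edges; summing degrees gives Σd = 2E, so E′ = E + 2E = 3E = 90.
Each original face survives and each original vertex becomes one new face: F′ = F + V = 32.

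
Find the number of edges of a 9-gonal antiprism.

An antiprism on an n-gon has two n-gon caps and 2n triangles: V = 2·9 = 18, E = 4·9 = 36, F = 2·9 + 2 = 20.
Check: V − E + F = 18 − 36 + 20 = 2.

36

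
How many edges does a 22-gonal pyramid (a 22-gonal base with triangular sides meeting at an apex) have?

A pyramid on an n-gon base has one n-gon and n triangles: V = 22 + 1 = 23, E = 2·22 = 44, F = 22 + 1 = 23.

44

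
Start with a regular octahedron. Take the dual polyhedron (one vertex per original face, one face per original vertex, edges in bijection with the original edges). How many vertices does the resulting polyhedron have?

8

The base solid has V = 6, E = 12, F = 8.
The dual swaps V and F and preserves E: V′ = F = 8, E′ = E = 12, F′ = V = 6.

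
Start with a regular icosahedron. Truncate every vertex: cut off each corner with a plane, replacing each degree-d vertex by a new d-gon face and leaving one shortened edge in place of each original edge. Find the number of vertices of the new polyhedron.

The base solid has V = 12, E = 30, F = 20.
Truncation replaces each original edge-end by a new vertex, so V′ = 2E = 60.
Each original edge survives, and each old vertex of degree d contributes d new edges; summing degrees gives Σd = 2E, so E′ = E + 2E = 3E = 90.
Each original face survives and each original vertex becomes one new face: F′ = F + V = 32.

60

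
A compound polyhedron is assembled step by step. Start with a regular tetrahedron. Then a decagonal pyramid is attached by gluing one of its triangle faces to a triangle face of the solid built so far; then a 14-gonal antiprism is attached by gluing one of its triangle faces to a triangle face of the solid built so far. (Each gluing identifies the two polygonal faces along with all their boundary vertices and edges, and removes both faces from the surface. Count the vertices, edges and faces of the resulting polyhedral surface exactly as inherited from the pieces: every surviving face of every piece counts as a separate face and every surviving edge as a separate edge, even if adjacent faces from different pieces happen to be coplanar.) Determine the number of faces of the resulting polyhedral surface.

A regular tetrahedron: V=4, E=6, F=4.
Attach a decagonal pyramid (V=11, E=20, F=11) along a 3-gon: merge 3 vertices and 3 edges, delete both glued faces → V=12, E=23, F=13.
Attach a 14-gonal antiprism (V=28, E=56, F=30) along a 3-gon: merge 3 vertices and 3 edges, delete both glued faces → V=37, E=76, F=41.
Check: V − E + F = 37 − 76 + 41 = 2.

41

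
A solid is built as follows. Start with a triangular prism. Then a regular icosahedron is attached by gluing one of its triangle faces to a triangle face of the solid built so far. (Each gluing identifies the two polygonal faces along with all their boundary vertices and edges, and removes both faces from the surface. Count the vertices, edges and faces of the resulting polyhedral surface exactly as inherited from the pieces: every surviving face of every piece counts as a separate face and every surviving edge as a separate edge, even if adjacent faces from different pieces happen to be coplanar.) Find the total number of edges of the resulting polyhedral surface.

36

A triangular prism: V=6, E=9, F=5.
Attach a regular icosahedron (V=12, E=30, F=20) along a 3-gon: merge 3 vertices and 3 edges, delete both glued faces → V=15, E=36, F=23.
Check: V − E + F = 15 − 36 + 23 = 2.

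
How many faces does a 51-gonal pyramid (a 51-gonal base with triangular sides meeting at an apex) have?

A pyramid on an n-gon base has one n-gon and n triangles: V = 51 + 1 = 52, E = 2·51 = 102, F = 51 + 1 = 52.
Check: V − E + F = 52 − 102 + 52 = 2.

52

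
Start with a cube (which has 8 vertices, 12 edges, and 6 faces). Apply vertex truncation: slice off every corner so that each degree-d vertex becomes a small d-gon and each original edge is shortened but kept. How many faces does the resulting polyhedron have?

14

Truncation replaces each original edge-end by a new vertex, so V′ = 2E = 24.
Each original edge survives, and each old vertex of degree d contributes d new edges; summing degrees gives Σd = 2E, so E′ = E + 2E = 3E = 36.
Each original face survives and each original vertex becomes one new face: F′ = F + V = 14.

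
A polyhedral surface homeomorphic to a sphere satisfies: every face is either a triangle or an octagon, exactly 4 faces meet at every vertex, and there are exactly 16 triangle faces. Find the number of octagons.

2

Let x be the number of octagons; then F = 16 + x.
Edge–face incidences: 2E = 3·16 + 8·x = 48 + 8x.
Every vertex has degree 4, so 4V = 2E.
Euler: V − E + F = 2 ⇒ (2E)/4 − E + (16 + x) = 2.
Multiply by 8: 2·(2E) − 4·(2E) + 8·(16 + x) = 16, i.e. 128 + 8x − 2·(48 + 8x) = 16.
Collecting terms: −8x + 32 = 16, so −8x = −16, so x = 2.
Then 2E = 48 + 8·2 = 64, so E = 32, V = 2E/4 = 16, F = 16 + 2 = 18.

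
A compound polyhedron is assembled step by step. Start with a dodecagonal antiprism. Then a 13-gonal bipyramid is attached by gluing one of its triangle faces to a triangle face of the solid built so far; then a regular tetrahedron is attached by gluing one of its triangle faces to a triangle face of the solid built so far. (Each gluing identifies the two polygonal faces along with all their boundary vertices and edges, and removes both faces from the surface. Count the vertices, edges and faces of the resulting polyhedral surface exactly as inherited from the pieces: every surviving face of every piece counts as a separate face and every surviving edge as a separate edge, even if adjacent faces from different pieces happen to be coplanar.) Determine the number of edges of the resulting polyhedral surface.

87

A dodecagonal antiprism: V=24, E=48, F=26.
Attach a 13-gonal bipyramid (V=15, E=39, F=26) along a 3-gon: merge 3 vertices and 3 edges, delete both glued faces → V=36, E=84, F=50.
Attach a regular tetrahedron (V=4, E=6, F=4) along a 3-gon: merge 3 vertices and 3 edges, delete both glued faces → V=37, E=87, F=52.
Check: V − E + F = 37 − 87 + 52 = 2.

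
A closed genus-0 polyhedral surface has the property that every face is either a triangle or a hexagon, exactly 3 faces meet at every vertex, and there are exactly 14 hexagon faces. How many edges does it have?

Let x be the number of triangles; then F = 14 + x.
Edge–face incidences: 2E = 6·14 + 3·x = 84 + 3x.
Every vertex has degree 3, so 3V = 2E.
Euler: V − E + F = 2 ⇒ (2E)/3 − E + (14 + x) = 2.
Multiply by 6: 2·(2E) − 3·(2E) + 6·(14 + x) = 12, i.e. 84 + 6x − (84 + 3x) = 12.
Collecting terms: 3x = 12, so x = 4.
Then 2E = 84 + 3·4 = 96, so E = 48, V = 2E/3 = 32, F = 14 + 4 = 18.

48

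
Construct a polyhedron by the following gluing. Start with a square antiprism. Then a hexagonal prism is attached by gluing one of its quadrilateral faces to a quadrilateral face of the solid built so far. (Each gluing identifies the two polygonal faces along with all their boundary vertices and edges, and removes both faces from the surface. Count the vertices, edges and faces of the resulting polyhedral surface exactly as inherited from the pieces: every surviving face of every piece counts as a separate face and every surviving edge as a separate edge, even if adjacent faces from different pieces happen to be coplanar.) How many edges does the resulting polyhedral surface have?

30

A square antiprism: V=8, E=16, F=10.
Attach a hexagonal prism (V=12, E=18, F=8) along a 4-gon: merge 4 vertices and 4 edges, delete both glued faces → V=16, E=30, F=16.
Check: V − E + F = 16 − 30 + 16 = 2.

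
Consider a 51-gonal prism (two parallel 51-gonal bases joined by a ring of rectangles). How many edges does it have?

A prism on an n-gon has two n-gon bases and n rectangular sides: V = 2·51 = 102, E = 3·51 = 153, F = 51 + 2 = 53.

153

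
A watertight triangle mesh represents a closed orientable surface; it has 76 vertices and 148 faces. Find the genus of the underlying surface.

0

Every face is a triangle, so 2E = 3·148 = 444, giving E = 222.
χ = V − E + F = 76 − 222 + 148 = 2.
For a closed orientable surface χ = 2 − 2g, so g = (2 − (2))/2 = 0.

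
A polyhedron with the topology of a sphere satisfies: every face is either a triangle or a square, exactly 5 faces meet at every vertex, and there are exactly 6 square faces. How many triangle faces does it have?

32

Let x be the number of triangles; then F = 6 + x.
Edge–face incidences: 2E = 4·6 + 3·x = 24 + 3x.
Every vertex has degree 5, so 5V = 2E.
Euler: V − E + F = 2 ⇒ (2E)/5 − E + (6 + x) = 2.
Multiply by 10: 2·(2E) − 5·(2E) + 10·(6 + x) = 20, i.e. 60 + 10x − 3·(24 + 3x) = 20.
Collecting terms: x − 12 = 20, so x = 32.
Then 2E = 24 + 3·32 = 120, so E = 60, V = 2E/5 = 24, F = 6 + 32 = 38.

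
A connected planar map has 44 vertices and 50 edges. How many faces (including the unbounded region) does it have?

8

Euler's formula for a connected plane graph: V − E + F = 2, so F = 2 − 44 + 50 = 8.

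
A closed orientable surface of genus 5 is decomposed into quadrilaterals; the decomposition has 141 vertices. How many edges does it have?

χ = 2 − 2·5 = -8, and every face is a square so 4F = 2E.
V − E + F = -8 with E = 4F/2 gives 141 − (4/2 − 1)·F = -8, so F = 149 and E = 298.

298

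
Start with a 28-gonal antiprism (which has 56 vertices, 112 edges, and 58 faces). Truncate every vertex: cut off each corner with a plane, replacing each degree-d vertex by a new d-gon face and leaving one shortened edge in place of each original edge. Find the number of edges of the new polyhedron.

Truncation replaces each original edge-end by a new vertex, so V′ = 2E = 224.
Each original edge survives, and each old vertex of degree d contributes d new edges; summing degrees gives Σd = 2E, so E′ = E + 2E = 3E = 336.
Each original face survives and each original vertex becomes one new face: F′ = F + V = 114.

336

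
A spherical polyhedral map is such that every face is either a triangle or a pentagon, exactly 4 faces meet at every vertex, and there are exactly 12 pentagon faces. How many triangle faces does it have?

Let x be the number of triangles; then F = 12 + x.
Edge–face incidences: 2E = 5·12 + 3·x = 60 + 3x.
Every vertex has degree 4, so 4V = 2E.
Euler: V − E + F = 2 ⇒ (2E)/4 − E + (12 + x) = 2.
Multiply by 8: 2·(2E) − 4·(2E) + 8·(12 + x) = 16, i.e. 96 + 8x − 2·(60 + 3x) = 16.
Collecting terms: 2x − 24 = 16, so 2x = 40, so x = 20.
Then 2E = 60 + 3·20 = 120, so E = 60, V = 2E/4 = 30, F = 12 + 20 = 32.

20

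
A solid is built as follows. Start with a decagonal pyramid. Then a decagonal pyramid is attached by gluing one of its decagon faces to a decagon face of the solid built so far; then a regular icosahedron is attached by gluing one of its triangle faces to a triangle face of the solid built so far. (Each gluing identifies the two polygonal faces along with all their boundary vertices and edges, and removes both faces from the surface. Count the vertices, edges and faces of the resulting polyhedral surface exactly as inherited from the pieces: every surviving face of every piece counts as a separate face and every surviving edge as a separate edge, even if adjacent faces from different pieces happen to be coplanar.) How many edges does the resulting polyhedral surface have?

A decagonal pyramid: V=11, E=20, F=11.
Attach a decagonal pyramid (V=11, E=20, F=11) along a 10-gon: merge 10 vertices and 10 edges, delete both glued faces → V=12, E=30, F=20.
Attach a regular icosahedron (V=12, E=30, F=20) along a 3-gon: merge 3 vertices and 3 edges, delete both glued faces → V=21, E=57, F=38.
Check: V − E + F = 21 − 57 + 38 = 2.

57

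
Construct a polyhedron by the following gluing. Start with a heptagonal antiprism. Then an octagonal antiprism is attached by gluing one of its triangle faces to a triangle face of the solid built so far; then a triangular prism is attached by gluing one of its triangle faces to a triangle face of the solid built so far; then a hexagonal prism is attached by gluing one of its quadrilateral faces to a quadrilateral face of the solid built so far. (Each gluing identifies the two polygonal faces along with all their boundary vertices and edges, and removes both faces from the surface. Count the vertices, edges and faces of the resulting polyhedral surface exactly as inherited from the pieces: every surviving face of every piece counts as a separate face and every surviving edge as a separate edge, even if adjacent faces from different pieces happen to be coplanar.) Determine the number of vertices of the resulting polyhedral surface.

38

A heptagonal antiprism: V=14, E=28, F=16.
Attach an octagonal antiprism (V=16, E=32, F=18) along a 3-gon: merge 3 vertices and 3 edges, delete both glued faces → V=27, E=57, F=32.
Attach a triangular prism (V=6, E=9, F=5) along a 3-gon: merge 3 vertices and 3 edges, delete both glued faces → V=30, E=63, F=35.
Attach a hexagonal prism (V=12, E=18, F=8) along a 4-gon: merge 4 vertices and 4 edges, delete both glued faces → V=38, E=77, F=41.
Check: V − E + F = 38 − 77 + 41 = 2.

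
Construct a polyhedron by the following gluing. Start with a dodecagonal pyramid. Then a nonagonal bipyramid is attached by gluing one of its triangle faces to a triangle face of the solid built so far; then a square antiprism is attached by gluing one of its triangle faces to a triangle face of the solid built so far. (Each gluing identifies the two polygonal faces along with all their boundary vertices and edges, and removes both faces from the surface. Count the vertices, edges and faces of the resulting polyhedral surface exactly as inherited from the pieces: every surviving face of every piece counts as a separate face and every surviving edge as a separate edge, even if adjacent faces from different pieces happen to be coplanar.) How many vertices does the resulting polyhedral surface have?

A dodecagonal pyramid: V=13, E=24, F=13.
Attach a nonagonal bipyramid (V=11, E=27, F=18) along a 3-gon: merge 3 vertices and 3 edges, delete both glued faces → V=21, E=48, F=29.
Attach a square antiprism (V=8, E=16, F=10) along a 3-gon: merge 3 vertices and 3 edges, delete both glued faces → V=26, E=61, F=37.
Check: V − E + F = 26 − 61 + 37 = 2.

26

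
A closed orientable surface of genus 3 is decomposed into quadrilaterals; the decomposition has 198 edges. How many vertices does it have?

95

χ = 2 − 2·3 = -4, and every face is a square so 4F = 2E.
F = 2E/4 = 99. Then V = -4 + E − F = -4 + 198 − 99 = 95.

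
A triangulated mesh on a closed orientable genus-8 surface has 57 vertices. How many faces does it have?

142

χ = 2 − 2·8 = -14, and every face is a triangle so 3F = 2E.
V − E + F = -14 with E = 3F/2 gives 57 − (3/2 − 1)·F = -14, so F = 142 and E = 213.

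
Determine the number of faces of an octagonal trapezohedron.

The n-trapezohedron (dual of the n-antiprism) has V = 2·8 + 2 = 18, E = 4·8 = 32, F = 2·8 = 16.

16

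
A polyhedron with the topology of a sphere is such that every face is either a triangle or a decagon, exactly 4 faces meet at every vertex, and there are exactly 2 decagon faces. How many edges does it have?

Let x be the number of triangles; then F = 2 + x.
Edge–face incidences: 2E = 10·2 + 3·x = 20 + 3x.
Every vertex has degree 4, so 4V = 2E.
Euler: V − E + F = 2 ⇒ (2E)/4 − E + (2 + x) = 2.
Multiply by 8: 2·(2E) − 4·(2E) + 8·(2 + x) = 16, i.e. 16 + 8x − 2·(20 + 3x) = 16.
Collecting terms: 2x − 24 = 16, so 2x = 40, so x = 20.
Then 2E = 20 + 3·20 = 80, so E = 40, V = 2E/4 = 20, F = 2 + 20 = 22.

40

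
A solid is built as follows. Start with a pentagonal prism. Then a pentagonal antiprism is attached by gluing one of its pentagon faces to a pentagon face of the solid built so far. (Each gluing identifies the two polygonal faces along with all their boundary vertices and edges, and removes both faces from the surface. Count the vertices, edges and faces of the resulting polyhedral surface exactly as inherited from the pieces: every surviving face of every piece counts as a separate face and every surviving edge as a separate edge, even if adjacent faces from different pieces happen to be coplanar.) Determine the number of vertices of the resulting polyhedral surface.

A pentagonal prism: V=10, E=15, F=7.
Attach a pentagonal antiprism (V=10, E=20, F=12) along a 5-gon: merge 5 vertices and 5 edges, delete both glued faces → V=15, E=30, F=17.
Check: V − E + F = 15 − 30 + 17 = 2.

15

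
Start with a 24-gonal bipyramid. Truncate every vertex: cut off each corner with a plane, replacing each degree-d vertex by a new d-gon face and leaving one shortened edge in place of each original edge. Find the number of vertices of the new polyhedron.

The base solid has V = 26, E = 72, F = 48.
Truncation replaces each original edge-end by a new vertex, so V′ = 2E = 144.
Each original edge survives, and each old vertex of degree d contributes d new edges; summing degrees gives Σd = 2E, so E′ = E + 2E = 3E = 216.
Each original face survives and each original vertex becomes one new face: F′ = F + V = 74.

144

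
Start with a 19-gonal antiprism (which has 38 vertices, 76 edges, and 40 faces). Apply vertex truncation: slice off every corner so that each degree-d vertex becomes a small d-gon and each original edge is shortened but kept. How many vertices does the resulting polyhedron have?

152

Truncation replaces each original edge-end by a new vertex, so V′ = 2E = 152.
Each original edge survives, and each old vertex of degree d contributes d new edges; summing degrees gives Σd = 2E, so E′ = E + 2E = 3E = 228.
Each original face survives and each original vertex becomes one new face: F′ = F + V = 78.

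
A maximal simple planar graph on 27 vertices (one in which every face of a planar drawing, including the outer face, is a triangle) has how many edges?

In a plane triangulation 3F = 2E and V − E + F = 2, so E = 3V − 6 = 3·27 − 6 = 75.

75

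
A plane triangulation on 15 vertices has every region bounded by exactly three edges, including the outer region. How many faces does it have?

In a plane triangulation 3F = 2E and V − E + F = 2, so F = 2V − 4 = 2·15 − 4 = 26.

26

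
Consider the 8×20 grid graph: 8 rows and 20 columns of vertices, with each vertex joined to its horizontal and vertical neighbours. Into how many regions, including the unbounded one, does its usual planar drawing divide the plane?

134

The grid has V = 8·20 = 160 vertices and E = 8·19 + 20·7 = 292 edges.
F = 2 − V + E = 2 − 160 + 292 = 134.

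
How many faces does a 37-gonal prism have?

39

A prism on an n-gon has two n-gon bases and n rectangular sides: V = 2·37 = 74, E = 3·37 = 111, F = 37 + 2 = 39.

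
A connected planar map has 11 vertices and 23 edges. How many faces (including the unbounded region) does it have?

Euler's formula for a connected plane graph: V − E + F = 2, so F = 2 − 11 + 23 = 14.

14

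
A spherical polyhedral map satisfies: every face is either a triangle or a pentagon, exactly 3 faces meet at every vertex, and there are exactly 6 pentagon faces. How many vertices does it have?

Let x be the number of triangles; then F = 6 + x.
Edge–face incidences: 2E = 5·6 + 3·x = 30 + 3x.
Every vertex has degree 3, so 3V = 2E.
Euler: V − E + F = 2 ⇒ (2E)/3 − E + (6 + x) = 2.
Multiply by 6: 2·(2E) − 3·(2E) + 6·(6 + x) = 12, i.e. 36 + 6x − (30 + 3x) = 12.
Collecting terms: 3x + 6 = 12, so 3x = 6, so x = 2.
Then 2E = 30 + 3·2 = 36, so E = 18, V = 2E/3 = 12, F = 6 + 2 = 8.

12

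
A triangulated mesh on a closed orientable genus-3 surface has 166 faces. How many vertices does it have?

79

χ = 2 − 2·3 = -4, and every face is a triangle so 3F = 2E.
E = 3·166/2 = 249. Then V = -4 + E − F = -4 + 249 − 166 = 79.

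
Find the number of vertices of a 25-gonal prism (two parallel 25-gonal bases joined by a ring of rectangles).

50

A prism on an n-gon has two n-gon bases and n rectangular sides: V = 2·25 = 50, E = 3·25 = 75, F = 25 + 2 = 27.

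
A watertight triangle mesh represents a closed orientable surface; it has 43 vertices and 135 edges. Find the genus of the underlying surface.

Every face is a triangle and each edge borders two faces, so 3F = 2·135, giving F = 90.
χ = V − E + F = 43 − 135 + 90 = -2.
For a closed orientable surface χ = 2 − 2g, so g = (2 − (-2))/2 = 2.

2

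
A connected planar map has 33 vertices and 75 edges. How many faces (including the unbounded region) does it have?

Euler's formula for a connected plane graph: V − E + F = 2, so F = 2 − 33 + 75 = 44.

44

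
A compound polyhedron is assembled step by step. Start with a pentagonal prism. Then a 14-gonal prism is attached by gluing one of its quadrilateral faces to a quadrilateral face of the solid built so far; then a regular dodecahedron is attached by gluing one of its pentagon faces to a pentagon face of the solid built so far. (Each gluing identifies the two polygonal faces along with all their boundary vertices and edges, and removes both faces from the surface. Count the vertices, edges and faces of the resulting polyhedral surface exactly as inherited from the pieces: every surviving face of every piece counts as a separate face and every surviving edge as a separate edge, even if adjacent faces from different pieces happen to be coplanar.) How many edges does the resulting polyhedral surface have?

A pentagonal prism: V=10, E=15, F=7.
Attach a 14-gonal prism (V=28, E=42, F=16) along a 4-gon: merge 4 vertices and 4 edges, delete both glued faces → V=34, E=53, F=21.
Attach a regular dodecahedron (V=20, E=30, F=12) along a 5-gon: merge 5 vertices and 5 edges, delete both glued faces → V=49, E=78, F=31.
Check: V − E + F = 49 − 78 + 31 = 2.

78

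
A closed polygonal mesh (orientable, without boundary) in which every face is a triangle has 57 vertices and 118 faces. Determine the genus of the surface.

2

Every face is a triangle, so 2E = 3·118 = 354, giving E = 177.
χ = V − E + F = 57 − 177 + 118 = -2.
For a closed orientable surface χ = 2 − 2g, so g = (2 − (-2))/2 = 2.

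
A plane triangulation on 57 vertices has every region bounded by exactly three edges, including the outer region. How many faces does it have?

110

In a plane triangulation 3F = 2E and V − E + F = 2, so F = 2V − 4 = 2·57 − 4 = 110.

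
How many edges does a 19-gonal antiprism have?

76

An antiprism on an n-gon has two n-gon caps and 2n triangles: V = 2·19 = 38, E = 4·19 = 76, F = 2·19 + 2 = 40.
Check: V − E + F = 38 − 76 + 40 = 2.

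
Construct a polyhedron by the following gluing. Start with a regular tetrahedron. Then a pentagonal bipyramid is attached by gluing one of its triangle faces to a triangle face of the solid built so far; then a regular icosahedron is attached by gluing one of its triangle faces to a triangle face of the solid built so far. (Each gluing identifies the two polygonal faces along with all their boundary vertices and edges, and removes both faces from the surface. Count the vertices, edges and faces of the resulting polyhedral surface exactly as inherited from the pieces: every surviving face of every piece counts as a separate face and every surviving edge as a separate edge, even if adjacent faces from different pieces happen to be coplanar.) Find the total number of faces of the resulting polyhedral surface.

30

A regular tetrahedron: V=4, E=6, F=4.
Attach a pentagonal bipyramid (V=7, E=15, F=10) along a 3-gon: merge 3 vertices and 3 edges, delete both glued faces → V=8, E=18, F=12.
Attach a regular icosahedron (V=12, E=30, F=20) along a 3-gon: merge 3 vertices and 3 edges, delete both glued faces → V=17, E=45, F=30.
Check: V − E + F = 17 − 45 + 30 = 2.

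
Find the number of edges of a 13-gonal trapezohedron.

The n-trapezohedron (dual of the n-antiprism) has V = 2·13 + 2 = 28, E = 4·13 = 52, F = 2·13 = 26.

52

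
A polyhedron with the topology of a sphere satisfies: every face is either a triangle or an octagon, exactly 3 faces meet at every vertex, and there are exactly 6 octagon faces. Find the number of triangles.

8

Let x be the number of triangles; then F = 6 + x.
Edge–face incidences: 2E = 8·6 + 3·x = 48 + 3x.
Every vertex has degree 3, so 3V = 2E.
Euler: V − E + F = 2 ⇒ (2E)/3 − E + (6 + x) = 2.
Multiply by 6: 2·(2E) − 3·(2E) + 6·(6 + x) = 12, i.e. 36 + 6x − (48 + 3x) = 12.
Collecting terms: 3x − 12 = 12, so 3x = 24, so x = 8.
Then 2E = 48 + 3·8 = 72, so E = 36, V = 2E/3 = 24, F = 6 + 8 = 14.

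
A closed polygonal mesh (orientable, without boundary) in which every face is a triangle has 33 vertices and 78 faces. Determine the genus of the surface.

4

Every face is a triangle, so 2E = 3·78 = 234, giving E = 117.
χ = V − E + F = 33 − 117 + 78 = -6.
For a closed orientable surface χ = 2 − 2g, so g = (2 − (-6))/2 = 4.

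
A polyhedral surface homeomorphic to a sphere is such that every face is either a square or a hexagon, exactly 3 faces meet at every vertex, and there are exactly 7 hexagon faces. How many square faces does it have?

6

Let x be the number of squares; then F = 7 + x.
Edge–face incidences: 2E = 6·7 + 4·x = 42 + 4x.
Every vertex has degree 3, so 3V = 2E.
Euler: V − E + F = 2 ⇒ (2E)/3 − E + (7 + x) = 2.
Multiply by 6: 2·(2E) − 3·(2E) + 6·(7 + x) = 12, i.e. 42 + 6x − (42 + 4x) = 12.
Collecting terms: 2x = 12, so x = 6.
Then 2E = 42 + 4·6 = 66, so E = 33, V = 2E/3 = 22, F = 7 + 6 = 13.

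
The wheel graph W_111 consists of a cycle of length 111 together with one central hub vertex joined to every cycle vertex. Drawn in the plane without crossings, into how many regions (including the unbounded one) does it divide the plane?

112

W_111 has V = 111 + 1 = 112 vertices and E = 2·111 = 222 edges.
By Euler's formula F = 2 − V + E = 2 − 112 + 222 = 112.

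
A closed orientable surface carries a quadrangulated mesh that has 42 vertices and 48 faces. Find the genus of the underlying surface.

4

Every face is a square, so 2E = 4·48 = 192, giving E = 96.
χ = V − E + F = 42 − 96 + 48 = -6.
For a closed orientable surface χ = 2 − 2g, so g = (2 − (-6))/2 = 4.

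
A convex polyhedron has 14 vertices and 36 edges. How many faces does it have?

24

Here V − E + F = 2.
F = 2 − V + E = 2 − 14 + 36 = 24.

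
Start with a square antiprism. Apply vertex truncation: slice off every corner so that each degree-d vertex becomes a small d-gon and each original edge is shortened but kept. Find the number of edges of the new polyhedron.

48

The base solid has V = 8, E = 16, F = 10.
Truncation replaces each original edge-end by a new vertex, so V′ = 2E = 32.
Each original edge survives, and each old vertex of degree d contributes d new edges; summing degrees gives Σd = 2E, so E′ = E + 2E = 3E = 48.
Each original face survives and each original vertex becomes one new face: F′ = F + V = 18.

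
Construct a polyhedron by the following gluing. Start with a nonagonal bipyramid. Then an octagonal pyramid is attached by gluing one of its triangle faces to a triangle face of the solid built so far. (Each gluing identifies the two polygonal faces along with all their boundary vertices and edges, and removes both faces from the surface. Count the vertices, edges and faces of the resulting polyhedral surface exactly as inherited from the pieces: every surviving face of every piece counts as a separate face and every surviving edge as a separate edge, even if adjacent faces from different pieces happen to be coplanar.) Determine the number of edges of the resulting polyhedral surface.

40

A nonagonal bipyramid: V=11, E=27, F=18.
Attach an octagonal pyramid (V=9, E=16, F=9) along a 3-gon: merge 3 vertices and 3 edges, delete both glued faces → V=17, E=40, F=25.
Check: V − E + F = 17 − 40 + 25 = 2.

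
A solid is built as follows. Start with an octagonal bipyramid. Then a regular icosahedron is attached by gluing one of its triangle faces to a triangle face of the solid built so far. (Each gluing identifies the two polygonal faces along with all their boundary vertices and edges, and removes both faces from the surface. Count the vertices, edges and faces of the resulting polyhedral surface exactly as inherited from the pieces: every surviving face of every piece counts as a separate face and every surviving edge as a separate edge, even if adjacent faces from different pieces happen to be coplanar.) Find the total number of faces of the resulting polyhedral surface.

An octagonal bipyramid: V=10, E=24, F=16.
Attach a regular icosahedron (V=12, E=30, F=20) along a 3-gon: merge 3 vertices and 3 edges, delete both glued faces → V=19, E=51, F=34.
Check: V − E + F = 19 − 51 + 34 = 2.

34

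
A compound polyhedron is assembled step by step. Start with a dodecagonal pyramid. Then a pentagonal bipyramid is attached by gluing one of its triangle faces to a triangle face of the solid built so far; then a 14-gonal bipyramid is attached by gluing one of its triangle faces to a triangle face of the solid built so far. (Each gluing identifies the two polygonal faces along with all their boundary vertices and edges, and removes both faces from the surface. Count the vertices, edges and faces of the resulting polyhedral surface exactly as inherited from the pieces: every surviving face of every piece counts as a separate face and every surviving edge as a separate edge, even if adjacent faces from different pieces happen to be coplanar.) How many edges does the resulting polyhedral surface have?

75

A dodecagonal pyramid: V=13, E=24, F=13.
Attach a pentagonal bipyramid (V=7, E=15, F=10) along a 3-gon: merge 3 vertices and 3 edges, delete both glued faces → V=17, E=36, F=21.
Attach a 14-gonal bipyramid (V=16, E=42, F=28) along a 3-gon: merge 3 vertices and 3 edges, delete both glued faces → V=30, E=75, F=47.
Check: V − E + F = 30 − 75 + 47 = 2.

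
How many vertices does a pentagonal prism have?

A prism on an n-gon has two n-gon bases and n rectangular sides: V = 2·5 = 10, E = 3·5 = 15, F = 5 + 2 = 7.

10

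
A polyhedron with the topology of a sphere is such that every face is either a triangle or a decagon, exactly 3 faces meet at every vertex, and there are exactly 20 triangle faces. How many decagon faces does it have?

Let x be the number of decagons; then F = 20 + x.
Edge–face incidences: 2E = 3·20 + 10·x = 60 + 10x.
Every vertex has degree 3, so 3V = 2E.
Euler: V − E + F = 2 ⇒ (2E)/3 − E + (20 + x) = 2.
Multiply by 6: 2·(2E) − 3·(2E) + 6·(20 + x) = 12, i.e. 120 + 6x − (60 + 10x) = 12.
Collecting terms: −4x + 60 = 12, so −4x = −48, so x = 12.
Then 2E = 60 + 10·12 = 180, so E = 90, V = 2E/3 = 60, F = 20 + 12 = 32.

12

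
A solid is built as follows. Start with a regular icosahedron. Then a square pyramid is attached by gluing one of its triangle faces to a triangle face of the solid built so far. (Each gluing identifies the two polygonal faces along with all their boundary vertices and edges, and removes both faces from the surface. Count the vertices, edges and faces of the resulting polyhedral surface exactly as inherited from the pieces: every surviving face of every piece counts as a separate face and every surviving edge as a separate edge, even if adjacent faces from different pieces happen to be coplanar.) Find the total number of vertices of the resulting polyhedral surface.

14

A regular icosahedron: V=12, E=30, F=20.
Attach a square pyramid (V=5, E=8, F=5) along a 3-gon: merge 3 vertices and 3 edges, delete both glued faces → V=14, E=35, F=23.
Check: V − E + F = 14 − 35 + 23 = 2.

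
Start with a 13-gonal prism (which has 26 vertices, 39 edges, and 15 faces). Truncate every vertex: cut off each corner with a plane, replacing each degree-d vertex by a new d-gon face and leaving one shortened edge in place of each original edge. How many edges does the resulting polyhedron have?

Truncation replaces each original edge-end by a new vertex, so V′ = 2E = 78.
Each original edge survives, and each old vertex of degree d contributes d new edges; summing degrees gives Σd = 2E, so E′ = E + 2E = 3E = 117.
Each original face survives and each original vertex becomes one new face: F′ = F + V = 41.

117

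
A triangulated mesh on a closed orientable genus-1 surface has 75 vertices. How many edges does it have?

χ = 2 − 2·1 = 0, and every face is a triangle so 3F = 2E.
V − E + F = 0 with E = 3F/2 gives 75 − (3/2 − 1)·F = 0, so F = 150 and E = 225.

225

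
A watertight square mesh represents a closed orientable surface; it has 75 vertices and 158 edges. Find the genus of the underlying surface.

Every face is a square and each edge borders two faces, so 4F = 2·158, giving F = 79.
χ = V − E + F = 75 − 158 + 79 = -4.
For a closed orientable surface χ = 2 − 2g, so g = (2 − (-4))/2 = 3.

3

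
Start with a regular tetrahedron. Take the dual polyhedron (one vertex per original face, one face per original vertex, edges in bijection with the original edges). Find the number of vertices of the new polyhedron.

4

The base solid has V = 4, E = 6, F = 4.
The dual swaps V and F and preserves E: V′ = F = 4, E′ = E = 6, F′ = V = 4.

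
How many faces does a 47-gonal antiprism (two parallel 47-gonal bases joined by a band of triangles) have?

96

An antiprism on an n-gon has two n-gon caps and 2n triangles: V = 2·47 = 94, E = 4·47 = 188, F = 2·47 + 2 = 96.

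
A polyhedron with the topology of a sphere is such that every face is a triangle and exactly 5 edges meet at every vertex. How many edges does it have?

Each face has 3 edges and each edge borders two faces, so 2E = 3F.
Each vertex has degree 5, so 5V = 2E and hence V = 3F/5.
Euler: V − E + F = 2 ⇒ (3F/5) − (3F/2) + F = 2.
Multiply by 10: (6 − 15 + 10)F = 20, i.e. 1F = 20.
So F = 20, E = 3·20/2 = 30, V = 3·20/5 = 12.

30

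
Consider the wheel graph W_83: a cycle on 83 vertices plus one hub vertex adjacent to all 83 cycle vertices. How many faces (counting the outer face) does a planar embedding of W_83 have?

84

W_83 has V = 83 + 1 = 84 vertices and E = 2·83 = 166 edges.
By Euler's formula F = 2 − V + E = 2 − 84 + 166 = 84.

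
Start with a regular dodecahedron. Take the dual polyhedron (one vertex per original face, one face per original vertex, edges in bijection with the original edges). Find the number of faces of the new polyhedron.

The base solid has V = 20, E = 30, F = 12.
The dual swaps V and F and preserves E: V′ = F = 12, E′ = E = 30, F′ = V = 20.

20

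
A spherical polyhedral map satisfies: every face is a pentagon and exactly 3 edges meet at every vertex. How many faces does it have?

Each face has 5 edges and each edge borders two faces, so 2E = 5F.
Each vertex has degree 3, so 3V = 2E and hence V = 5F/3.
Euler: V − E + F = 2 ⇒ (5F/3) − (5F/2) + F = 2.
Multiply by 6: (10 − 15 + 6)F = 12, i.e. 1F = 12.
So F = 12, E = 5·12/2 = 30, V = 5·12/3 = 20.

12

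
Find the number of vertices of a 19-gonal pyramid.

20

A pyramid on an n-gon base has one n-gon and n triangles: V = 19 + 1 = 20, E = 2·19 = 38, F = 19 + 1 = 20.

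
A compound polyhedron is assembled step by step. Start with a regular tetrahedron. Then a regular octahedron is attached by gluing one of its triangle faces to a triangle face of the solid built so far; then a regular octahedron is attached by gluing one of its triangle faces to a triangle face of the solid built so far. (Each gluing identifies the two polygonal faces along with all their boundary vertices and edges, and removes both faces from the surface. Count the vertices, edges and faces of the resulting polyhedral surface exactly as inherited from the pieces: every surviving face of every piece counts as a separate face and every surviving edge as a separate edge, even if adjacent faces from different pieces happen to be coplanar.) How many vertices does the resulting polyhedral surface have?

10

A regular tetrahedron: V=4, E=6, F=4.
Attach a regular octahedron (V=6, E=12, F=8) along a 3-gon: merge 3 vertices and 3 edges, delete both glued faces → V=7, E=15, F=10.
Attach a regular octahedron (V=6, E=12, F=8) along a 3-gon: merge 3 vertices and 3 edges, delete both glued faces → V=10, E=24, F=16.
Check: V − E + F = 10 − 24 + 16 = 2.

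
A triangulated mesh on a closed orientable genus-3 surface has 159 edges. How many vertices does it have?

χ = 2 − 2·3 = -4, and every face is a triangle so 3F = 2E.
F = 2E/3 = 106. Then V = -4 + E − F = -4 + 159 − 106 = 49.

49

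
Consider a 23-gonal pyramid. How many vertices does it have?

A pyramid on an n-gon base has one n-gon and n triangles: V = 23 + 1 = 24, E = 2·23 = 46, F = 23 + 1 = 24.

24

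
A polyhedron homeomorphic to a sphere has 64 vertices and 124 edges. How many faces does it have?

Here V − E + F = 2.
F = 2 − V + E = 2 − 64 + 124 = 62.

62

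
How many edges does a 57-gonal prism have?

A prism on an n-gon has two n-gon bases and n rectangular sides: V = 2·57 = 114, E = 3·57 = 171, F = 57 + 2 = 59.
Check: V − E + F = 114 − 171 + 59 = 2.

171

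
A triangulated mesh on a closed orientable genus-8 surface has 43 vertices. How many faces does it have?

114

χ = 2 − 2·8 = -14, and every face is a triangle so 3F = 2E.
V − E + F = -14 with E = 3F/2 gives 43 − (3/2 − 1)·F = -14, so F = 114 and E = 171.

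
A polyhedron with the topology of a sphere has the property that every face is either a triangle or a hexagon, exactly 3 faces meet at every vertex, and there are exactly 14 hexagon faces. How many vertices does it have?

Let x be the number of triangles; then F = 14 + x.
Edge–face incidences: 2E = 6·14 + 3·x = 84 + 3x.
Every vertex has degree 3, so 3V = 2E.
Euler: V − E + F = 2 ⇒ (2E)/3 − E + (14 + x) = 2.
Multiply by 6: 2·(2E) − 3·(2E) + 6·(14 + x) = 12, i.e. 84 + 6x − (84 + 3x) = 12.
Collecting terms: 3x = 12, so x = 4.
Then 2E = 84 + 3·4 = 96, so E = 48, V = 2E/3 = 32, F = 14 + 4 = 18.

32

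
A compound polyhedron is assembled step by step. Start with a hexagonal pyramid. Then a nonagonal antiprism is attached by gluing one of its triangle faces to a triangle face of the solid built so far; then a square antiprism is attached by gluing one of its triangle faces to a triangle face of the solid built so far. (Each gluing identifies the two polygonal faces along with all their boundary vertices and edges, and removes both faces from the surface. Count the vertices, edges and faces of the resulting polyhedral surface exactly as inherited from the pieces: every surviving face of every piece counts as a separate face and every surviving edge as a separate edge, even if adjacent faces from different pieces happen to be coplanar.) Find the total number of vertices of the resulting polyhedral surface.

A hexagonal pyramid: V=7, E=12, F=7.
Attach a nonagonal antiprism (V=18, E=36, F=20) along a 3-gon: merge 3 vertices and 3 edges, delete both glued faces → V=22, E=45, F=25.
Attach a square antiprism (V=8, E=16, F=10) along a 3-gon: merge 3 vertices and 3 edges, delete both glued faces → V=27, E=58, F=33.
Check: V − E + F = 27 − 58 + 33 = 2.

27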